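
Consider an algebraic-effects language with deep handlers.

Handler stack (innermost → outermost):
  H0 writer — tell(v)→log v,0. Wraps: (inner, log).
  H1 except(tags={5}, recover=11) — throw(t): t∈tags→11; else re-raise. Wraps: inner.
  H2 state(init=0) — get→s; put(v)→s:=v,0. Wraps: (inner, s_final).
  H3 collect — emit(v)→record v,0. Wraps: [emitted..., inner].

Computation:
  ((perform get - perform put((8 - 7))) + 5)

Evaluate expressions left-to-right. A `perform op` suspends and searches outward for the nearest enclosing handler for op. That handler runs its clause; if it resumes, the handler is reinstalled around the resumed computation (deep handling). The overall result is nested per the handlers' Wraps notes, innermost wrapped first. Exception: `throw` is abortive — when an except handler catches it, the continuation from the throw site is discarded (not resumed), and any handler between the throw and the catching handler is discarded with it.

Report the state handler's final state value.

Evaluation trace:
get @ H2 ⇒ 0
put(1) @ H2 ⇒ s:=1
H0 returns (5, ())
H1 returns (5, ())
H2 returns ((5, ()), 1)
H3 returns [((5, ()), 1)]
= [((5, ()), 1)]

Answer: 1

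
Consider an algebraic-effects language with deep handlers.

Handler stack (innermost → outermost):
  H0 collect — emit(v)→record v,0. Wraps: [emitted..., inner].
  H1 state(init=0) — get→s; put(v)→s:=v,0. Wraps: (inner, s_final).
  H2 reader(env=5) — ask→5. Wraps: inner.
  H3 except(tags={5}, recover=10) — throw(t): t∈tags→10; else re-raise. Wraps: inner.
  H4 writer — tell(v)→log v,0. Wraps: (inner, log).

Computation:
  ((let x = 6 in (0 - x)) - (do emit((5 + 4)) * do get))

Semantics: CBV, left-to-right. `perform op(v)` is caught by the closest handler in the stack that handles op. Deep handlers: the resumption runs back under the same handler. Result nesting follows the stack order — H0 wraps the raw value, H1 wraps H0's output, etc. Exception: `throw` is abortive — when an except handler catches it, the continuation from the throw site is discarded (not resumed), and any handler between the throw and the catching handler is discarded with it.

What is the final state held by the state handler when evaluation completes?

Step-by-step:
emit(9) @ H0 ⇒ out+=9
get @ H1 ⇒ 0
H0 returns [9, -6]
H1 returns ([9, -6], 0)
H2 returns ([9, -6], 0)
H3 returns ([9, -6], 0)
H4 returns (([9, -6], 0), ())
= (([9, -6], 0), ())

Answer: 0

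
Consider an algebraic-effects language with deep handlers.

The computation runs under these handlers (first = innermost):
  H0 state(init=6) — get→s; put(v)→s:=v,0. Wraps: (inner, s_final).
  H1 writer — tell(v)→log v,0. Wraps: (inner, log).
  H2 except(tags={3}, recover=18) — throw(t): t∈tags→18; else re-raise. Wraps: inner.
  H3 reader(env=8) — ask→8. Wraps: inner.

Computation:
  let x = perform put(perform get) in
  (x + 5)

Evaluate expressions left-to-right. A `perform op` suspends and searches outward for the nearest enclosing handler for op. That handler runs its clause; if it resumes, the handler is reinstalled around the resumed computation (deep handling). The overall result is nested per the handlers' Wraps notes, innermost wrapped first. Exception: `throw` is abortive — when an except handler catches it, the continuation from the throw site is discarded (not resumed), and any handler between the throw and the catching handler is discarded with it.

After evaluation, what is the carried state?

Answer: 6

Step-by-step:
get @ H0 ⇒ 6
put(6) @ H0 ⇒ s:=6
H0 returns (5, 6)
H1 returns ((5, 6), ())
H2 returns ((5, 6), ())
H3 returns ((5, 6), ())
= ((5, 6), ())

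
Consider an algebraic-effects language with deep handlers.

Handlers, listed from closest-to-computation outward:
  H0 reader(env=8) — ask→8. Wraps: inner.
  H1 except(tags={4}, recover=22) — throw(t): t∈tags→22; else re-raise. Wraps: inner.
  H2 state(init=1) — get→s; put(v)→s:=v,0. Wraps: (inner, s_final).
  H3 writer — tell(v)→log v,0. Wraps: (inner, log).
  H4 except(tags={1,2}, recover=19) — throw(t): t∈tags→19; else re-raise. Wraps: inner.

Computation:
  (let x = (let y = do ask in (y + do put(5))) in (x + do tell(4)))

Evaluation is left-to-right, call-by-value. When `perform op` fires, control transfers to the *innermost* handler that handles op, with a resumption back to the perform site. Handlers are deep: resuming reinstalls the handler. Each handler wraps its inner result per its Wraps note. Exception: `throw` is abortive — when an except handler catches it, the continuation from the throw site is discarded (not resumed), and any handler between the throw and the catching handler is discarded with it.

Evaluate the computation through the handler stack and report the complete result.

Answer: ((8, 5), (4))

Step-by-step:
ask @ H0 ⇒ 8
put(5) @ H2 ⇒ s:=5
tell(4) @ H3 ⇒ log+=4
H0 returns 8
H1 returns 8
H2 returns (8, 5)
H3 returns ((8, 5), (4))
H4 returns ((8, 5), (4))
= ((8, 5), (4))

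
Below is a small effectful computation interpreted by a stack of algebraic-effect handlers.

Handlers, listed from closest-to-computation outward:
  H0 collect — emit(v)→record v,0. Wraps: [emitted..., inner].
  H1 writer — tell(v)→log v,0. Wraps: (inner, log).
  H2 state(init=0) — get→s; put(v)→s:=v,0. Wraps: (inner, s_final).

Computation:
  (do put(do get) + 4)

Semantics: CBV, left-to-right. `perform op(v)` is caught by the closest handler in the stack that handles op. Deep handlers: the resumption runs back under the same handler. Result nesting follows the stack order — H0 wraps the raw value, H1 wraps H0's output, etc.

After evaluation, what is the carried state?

Step-by-step:
get @ H2 ⇒ 0
put(0) @ H2 ⇒ s:=0
H0 returns [4]
H1 returns ([4], ())
H2 returns (([4], ()), 0)
= (([4], ()), 0)

Answer: 0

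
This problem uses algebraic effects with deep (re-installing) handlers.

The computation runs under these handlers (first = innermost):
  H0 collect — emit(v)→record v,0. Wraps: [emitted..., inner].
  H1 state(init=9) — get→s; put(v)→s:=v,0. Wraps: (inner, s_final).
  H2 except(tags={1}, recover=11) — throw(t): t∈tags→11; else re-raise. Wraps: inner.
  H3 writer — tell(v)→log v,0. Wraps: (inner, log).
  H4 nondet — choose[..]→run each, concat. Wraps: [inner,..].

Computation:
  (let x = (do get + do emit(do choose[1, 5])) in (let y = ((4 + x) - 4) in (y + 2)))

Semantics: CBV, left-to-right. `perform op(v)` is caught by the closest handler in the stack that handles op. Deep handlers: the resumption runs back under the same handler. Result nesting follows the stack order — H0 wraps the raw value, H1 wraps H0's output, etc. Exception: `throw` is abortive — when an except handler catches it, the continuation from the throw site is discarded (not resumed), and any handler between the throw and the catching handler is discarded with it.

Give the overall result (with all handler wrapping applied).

Evaluation trace:
get @ H1 ⇒ 9
choose[1, 5] @ H4
  branch[0] choose=1:
    emit(1) @ H0 ⇒ out+=1
    H0 returns [1, 11]
    H1 returns ([1, 11], 9)
    H2 returns ([1, 11], 9)
    H3 returns (([1, 11], 9), ())
    H4 returns [(([1, 11], 9), ())]
  branch[1] choose=5:
    emit(5) @ H0 ⇒ out+=5
    H0 returns [5, 11]
    H1 returns ([5, 11], 9)
    H2 returns ([5, 11], 9)
    H3 returns (([5, 11], 9), ())
    H4 returns [(([5, 11], 9), ())]
= [(([1, 11], 9), ()), (([5, 11], 9), ())]

Answer: [(([1, 11], 9), ()), (([5, 11], 9), ())]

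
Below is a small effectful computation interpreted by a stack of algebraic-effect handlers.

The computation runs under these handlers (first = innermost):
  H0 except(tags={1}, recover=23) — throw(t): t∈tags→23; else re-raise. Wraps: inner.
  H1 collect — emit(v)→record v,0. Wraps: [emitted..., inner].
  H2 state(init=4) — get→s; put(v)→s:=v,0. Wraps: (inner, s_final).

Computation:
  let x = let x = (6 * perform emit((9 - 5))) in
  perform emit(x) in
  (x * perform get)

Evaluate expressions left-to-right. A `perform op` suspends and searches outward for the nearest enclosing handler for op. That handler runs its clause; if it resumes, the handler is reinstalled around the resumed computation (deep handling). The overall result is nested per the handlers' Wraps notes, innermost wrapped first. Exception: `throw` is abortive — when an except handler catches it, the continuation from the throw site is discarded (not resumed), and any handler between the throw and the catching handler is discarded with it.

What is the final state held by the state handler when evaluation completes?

Answer: 4

Step-by-step:
emit(4) @ H1 ⇒ out+=4
emit(0) @ H1 ⇒ out+=0
get @ H2 ⇒ 4
H0 returns 0
H1 returns [4, 0, 0]
H2 returns ([4, 0, 0], 4)
= ([4, 0, 0], 4)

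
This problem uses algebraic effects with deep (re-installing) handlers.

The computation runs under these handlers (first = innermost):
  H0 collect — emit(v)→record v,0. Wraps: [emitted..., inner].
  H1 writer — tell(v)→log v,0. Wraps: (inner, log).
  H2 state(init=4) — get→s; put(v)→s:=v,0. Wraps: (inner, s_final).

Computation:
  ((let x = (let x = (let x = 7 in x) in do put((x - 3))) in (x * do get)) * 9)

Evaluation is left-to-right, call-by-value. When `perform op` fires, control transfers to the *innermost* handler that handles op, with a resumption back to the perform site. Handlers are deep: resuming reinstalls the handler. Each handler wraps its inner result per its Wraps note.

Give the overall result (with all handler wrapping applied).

Working:
put(4) @ H2 ⇒ s:=4
get @ H2 ⇒ 4
H0 returns [0]
H1 returns ([0], ())
H2 returns (([0], ()), 4)
= (([0], ()), 4)

Answer: (([0], ()), 4)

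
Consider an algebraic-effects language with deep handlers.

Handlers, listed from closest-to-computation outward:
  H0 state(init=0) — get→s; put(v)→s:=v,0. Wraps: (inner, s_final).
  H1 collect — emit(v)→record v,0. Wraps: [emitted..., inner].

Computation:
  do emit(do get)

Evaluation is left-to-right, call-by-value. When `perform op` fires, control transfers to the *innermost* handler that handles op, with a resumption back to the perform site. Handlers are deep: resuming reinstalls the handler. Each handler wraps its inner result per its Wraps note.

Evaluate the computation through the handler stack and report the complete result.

Evaluation trace:
get @ H0 ⇒ 0
emit(0) @ H1 ⇒ out+=0
H0 returns (0, 0)
H1 returns [0, (0, 0)]
= [0, (0, 0)]

Answer: [0, (0, 0)]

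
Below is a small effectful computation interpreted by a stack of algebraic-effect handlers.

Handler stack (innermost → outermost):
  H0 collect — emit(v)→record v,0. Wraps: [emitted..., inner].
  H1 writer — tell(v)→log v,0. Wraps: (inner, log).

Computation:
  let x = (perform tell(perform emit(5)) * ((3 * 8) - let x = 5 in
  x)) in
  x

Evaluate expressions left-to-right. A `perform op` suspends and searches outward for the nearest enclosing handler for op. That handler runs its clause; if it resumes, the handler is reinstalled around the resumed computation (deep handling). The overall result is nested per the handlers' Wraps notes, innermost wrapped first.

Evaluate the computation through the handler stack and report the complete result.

Answer: ([5, 0], (0))

Step-by-step:
emit(5) @ H0 ⇒ out+=5
tell(0) @ H1 ⇒ log+=0
H0 returns [5, 0]
H1 returns ([5, 0], (0))
= ([5, 0], (0))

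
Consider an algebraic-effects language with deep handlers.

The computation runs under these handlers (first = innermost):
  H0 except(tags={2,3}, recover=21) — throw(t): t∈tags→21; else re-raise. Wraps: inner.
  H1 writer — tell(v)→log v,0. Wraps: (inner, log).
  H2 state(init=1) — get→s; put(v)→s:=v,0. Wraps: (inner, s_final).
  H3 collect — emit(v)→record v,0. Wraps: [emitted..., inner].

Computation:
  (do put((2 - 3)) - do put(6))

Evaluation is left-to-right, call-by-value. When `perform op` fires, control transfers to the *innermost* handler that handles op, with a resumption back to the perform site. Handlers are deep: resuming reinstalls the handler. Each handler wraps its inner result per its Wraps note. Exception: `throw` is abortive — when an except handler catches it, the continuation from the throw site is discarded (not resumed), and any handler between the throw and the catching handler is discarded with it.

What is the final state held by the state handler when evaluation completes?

Answer: 6

Evaluation trace:
put(-1) @ H2 ⇒ s:=-1
put(6) @ H2 ⇒ s:=6
H0 returns 0
H1 returns (0, ())
H2 returns ((0, ()), 6)
H3 returns [((0, ()), 6)]
= [((0, ()), 6)]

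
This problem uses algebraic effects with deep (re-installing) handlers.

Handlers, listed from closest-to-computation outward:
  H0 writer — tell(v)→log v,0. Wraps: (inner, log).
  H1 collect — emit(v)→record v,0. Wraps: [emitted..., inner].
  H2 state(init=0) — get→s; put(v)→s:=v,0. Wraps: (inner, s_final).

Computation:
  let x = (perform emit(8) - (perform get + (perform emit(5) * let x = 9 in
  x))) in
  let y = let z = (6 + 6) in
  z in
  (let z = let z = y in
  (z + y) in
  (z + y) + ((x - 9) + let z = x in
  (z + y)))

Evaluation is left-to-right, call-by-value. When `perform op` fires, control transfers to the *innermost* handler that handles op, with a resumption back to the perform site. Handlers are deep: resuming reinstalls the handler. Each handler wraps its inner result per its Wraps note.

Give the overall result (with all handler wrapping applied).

Answer: ([8, 5, (39, ())], 0)

Evaluation trace:
emit(8) @ H1 ⇒ out+=8
get @ H2 ⇒ 0
emit(5) @ H1 ⇒ out+=5
H0 returns (39, ())
H1 returns [8, 5, (39, ())]
H2 returns ([8, 5, (39, ())], 0)
= ([8, 5, (39, ())], 0)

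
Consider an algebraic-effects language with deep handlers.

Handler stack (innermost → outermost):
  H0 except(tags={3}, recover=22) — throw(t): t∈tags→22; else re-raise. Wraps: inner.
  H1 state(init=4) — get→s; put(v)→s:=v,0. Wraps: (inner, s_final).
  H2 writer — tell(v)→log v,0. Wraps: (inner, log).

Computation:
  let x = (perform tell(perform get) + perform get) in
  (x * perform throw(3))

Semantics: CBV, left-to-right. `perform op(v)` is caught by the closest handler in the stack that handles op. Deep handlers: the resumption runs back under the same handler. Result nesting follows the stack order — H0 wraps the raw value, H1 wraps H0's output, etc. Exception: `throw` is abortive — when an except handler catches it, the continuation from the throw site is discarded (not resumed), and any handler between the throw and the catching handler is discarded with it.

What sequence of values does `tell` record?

Step-by-step:
get @ H1 ⇒ 4
tell(4) @ H2 ⇒ log+=4
get @ H1 ⇒ 4
throw(3) @ H0 caught ⇒ 22
H1 returns (22, 4)
H2 returns ((22, 4), (4))
= ((22, 4), (4))

Answer: (4)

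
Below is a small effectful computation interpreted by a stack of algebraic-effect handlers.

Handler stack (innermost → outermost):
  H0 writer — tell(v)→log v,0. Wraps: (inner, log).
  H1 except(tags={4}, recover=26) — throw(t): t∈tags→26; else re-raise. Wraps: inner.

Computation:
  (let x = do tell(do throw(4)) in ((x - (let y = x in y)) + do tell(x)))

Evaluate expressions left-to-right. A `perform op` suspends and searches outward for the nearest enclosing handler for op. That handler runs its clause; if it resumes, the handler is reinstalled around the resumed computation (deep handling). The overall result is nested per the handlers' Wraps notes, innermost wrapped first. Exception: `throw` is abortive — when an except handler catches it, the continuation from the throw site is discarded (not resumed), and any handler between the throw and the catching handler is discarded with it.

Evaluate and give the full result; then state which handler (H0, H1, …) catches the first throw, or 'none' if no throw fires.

Answer: 26 ; first throw caught by: H1

Working:
throw(4) @ H1 caught ⇒ 26
= 26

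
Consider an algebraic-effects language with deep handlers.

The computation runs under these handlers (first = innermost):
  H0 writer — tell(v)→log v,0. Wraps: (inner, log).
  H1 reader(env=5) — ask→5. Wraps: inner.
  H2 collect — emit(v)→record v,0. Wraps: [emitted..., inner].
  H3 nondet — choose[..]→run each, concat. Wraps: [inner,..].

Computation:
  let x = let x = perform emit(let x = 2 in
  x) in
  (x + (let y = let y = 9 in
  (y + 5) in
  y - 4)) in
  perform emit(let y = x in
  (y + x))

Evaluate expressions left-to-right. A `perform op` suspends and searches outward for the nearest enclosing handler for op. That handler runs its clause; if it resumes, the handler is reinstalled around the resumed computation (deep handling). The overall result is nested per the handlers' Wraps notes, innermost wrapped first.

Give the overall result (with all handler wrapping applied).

Answer: [[2, 20, (0, ())]]

Step-by-step:
emit(2) @ H2 ⇒ out+=2
emit(20) @ H2 ⇒ out+=20
H0 returns (0, ())
H1 returns (0, ())
H2 returns [2, 20, (0, ())]
H3 returns [[2, 20, (0, ())]]
= [[2, 20, (0, ())]]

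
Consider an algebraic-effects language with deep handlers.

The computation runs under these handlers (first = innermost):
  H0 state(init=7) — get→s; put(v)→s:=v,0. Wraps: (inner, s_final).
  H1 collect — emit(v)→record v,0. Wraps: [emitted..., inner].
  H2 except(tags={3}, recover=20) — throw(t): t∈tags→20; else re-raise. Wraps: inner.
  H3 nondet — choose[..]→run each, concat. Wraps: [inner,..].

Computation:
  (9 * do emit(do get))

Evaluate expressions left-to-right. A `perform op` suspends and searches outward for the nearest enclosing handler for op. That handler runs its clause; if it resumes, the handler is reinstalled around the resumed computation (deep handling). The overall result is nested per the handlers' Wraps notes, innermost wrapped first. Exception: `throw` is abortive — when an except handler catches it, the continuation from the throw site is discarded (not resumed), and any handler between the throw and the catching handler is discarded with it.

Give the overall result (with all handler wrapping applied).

Answer: [[7, (0, 7)]]

Step-by-step:
get @ H0 ⇒ 7
emit(7) @ H1 ⇒ out+=7
H0 returns (0, 7)
H1 returns [7, (0, 7)]
H2 returns [7, (0, 7)]
H3 returns [[7, (0, 7)]]
= [[7, (0, 7)]]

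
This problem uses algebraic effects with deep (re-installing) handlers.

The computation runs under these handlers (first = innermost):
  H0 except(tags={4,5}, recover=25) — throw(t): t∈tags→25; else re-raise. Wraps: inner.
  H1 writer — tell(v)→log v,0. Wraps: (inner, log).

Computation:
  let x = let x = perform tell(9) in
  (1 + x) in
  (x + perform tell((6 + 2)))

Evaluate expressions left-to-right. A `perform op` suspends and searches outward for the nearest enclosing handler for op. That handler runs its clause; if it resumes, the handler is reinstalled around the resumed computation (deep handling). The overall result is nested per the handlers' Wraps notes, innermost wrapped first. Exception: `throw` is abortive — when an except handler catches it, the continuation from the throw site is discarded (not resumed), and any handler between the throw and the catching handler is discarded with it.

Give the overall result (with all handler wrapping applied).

Step-by-step:
tell(9) @ H1 ⇒ log+=9
tell(8) @ H1 ⇒ log+=8
H0 returns 1
H1 returns (1, (9, 8))
= (1, (9, 8))

Answer: (1, (9, 8))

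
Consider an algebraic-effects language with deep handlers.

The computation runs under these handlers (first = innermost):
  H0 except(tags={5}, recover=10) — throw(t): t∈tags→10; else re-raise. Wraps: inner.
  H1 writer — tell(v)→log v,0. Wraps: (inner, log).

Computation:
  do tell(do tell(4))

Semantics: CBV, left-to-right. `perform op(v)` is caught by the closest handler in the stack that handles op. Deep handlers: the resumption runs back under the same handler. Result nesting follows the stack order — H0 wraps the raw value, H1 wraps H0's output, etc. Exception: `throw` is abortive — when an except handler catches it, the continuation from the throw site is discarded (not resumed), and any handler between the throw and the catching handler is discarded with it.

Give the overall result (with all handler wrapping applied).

Working:
tell(4) @ H1 ⇒ log+=4
tell(0) @ H1 ⇒ log+=0
H0 returns 0
H1 returns (0, (4, 0))
= (0, (4, 0))

Answer: (0, (4, 0))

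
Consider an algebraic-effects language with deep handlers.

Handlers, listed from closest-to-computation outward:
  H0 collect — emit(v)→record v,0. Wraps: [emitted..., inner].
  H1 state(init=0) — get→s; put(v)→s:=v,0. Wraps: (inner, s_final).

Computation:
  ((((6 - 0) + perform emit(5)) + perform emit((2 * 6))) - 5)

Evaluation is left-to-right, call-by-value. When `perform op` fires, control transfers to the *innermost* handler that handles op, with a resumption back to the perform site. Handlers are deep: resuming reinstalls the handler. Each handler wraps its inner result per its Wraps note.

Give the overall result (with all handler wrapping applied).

Answer: ([5, 12, 1], 0)

Step-by-step:
emit(5) @ H0 ⇒ out+=5
emit(12) @ H0 ⇒ out+=12
H0 returns [5, 12, 1]
H1 returns ([5, 12, 1], 0)
= ([5, 12, 1], 0)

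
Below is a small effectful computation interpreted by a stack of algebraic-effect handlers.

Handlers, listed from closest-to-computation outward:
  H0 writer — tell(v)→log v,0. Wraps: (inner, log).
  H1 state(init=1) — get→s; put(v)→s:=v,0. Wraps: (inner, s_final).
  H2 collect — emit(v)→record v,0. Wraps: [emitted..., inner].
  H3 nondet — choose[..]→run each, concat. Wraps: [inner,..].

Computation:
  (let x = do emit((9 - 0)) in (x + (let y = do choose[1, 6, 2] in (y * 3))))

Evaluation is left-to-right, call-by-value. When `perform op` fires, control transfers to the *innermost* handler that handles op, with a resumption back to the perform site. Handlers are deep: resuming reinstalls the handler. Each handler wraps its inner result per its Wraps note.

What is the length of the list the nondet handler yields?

Working:
emit(9) @ H2 ⇒ out+=9
choose[1, 6, 2] @ H3
  branch[0] choose=1:
    H0 returns (3, ())
    H1 returns ((3, ()), 1)
    H2 returns [9, ((3, ()), 1)]
    H3 returns [[9, ((3, ()), 1)]]
  branch[1] choose=6:
    H0 returns (18, ())
    H1 returns ((18, ()), 1)
    H2 returns [9, ((18, ()), 1)]
    H3 returns [[9, ((18, ()), 1)]]
  branch[2] choose=2:
    H0 returns (6, ())
    H1 returns ((6, ()), 1)
    H2 returns [9, ((6, ()), 1)]
    H3 returns [[9, ((6, ()), 1)]]
= [[9, ((3, ()), 1)], [9, ((18, ()), 1)], [9, ((6, ()), 1)]]

Answer: 3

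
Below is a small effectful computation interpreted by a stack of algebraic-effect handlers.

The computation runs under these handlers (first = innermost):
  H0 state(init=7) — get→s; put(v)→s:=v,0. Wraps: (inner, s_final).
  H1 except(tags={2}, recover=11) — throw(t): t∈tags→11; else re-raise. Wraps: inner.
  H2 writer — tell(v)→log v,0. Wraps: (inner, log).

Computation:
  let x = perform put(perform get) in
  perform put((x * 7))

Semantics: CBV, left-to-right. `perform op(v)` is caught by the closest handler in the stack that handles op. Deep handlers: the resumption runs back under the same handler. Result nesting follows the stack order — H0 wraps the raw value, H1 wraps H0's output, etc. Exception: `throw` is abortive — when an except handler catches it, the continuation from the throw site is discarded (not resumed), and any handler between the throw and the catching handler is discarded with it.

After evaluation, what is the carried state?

Answer: 0

Evaluation trace:
get @ H0 ⇒ 7
put(7) @ H0 ⇒ s:=7
put(0) @ H0 ⇒ s:=0
H0 returns (0, 0)
H1 returns (0, 0)
H2 returns ((0, 0), ())
= ((0, 0), ())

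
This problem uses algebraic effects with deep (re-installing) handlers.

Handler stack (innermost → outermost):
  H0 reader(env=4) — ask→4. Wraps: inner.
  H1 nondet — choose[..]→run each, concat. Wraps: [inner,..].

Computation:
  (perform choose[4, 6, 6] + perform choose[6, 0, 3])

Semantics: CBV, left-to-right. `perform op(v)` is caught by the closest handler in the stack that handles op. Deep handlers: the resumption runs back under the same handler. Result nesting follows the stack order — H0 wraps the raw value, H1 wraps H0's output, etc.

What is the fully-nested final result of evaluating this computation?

Answer: [10, 4, 7, 12, 6, 9, 12, 6, 9]

Evaluation trace:
choose[4, 6, 6] @ H1
  branch[0] choose=4:
    choose[6, 0, 3] @ H1
      branch[0] choose=6:
        H0 returns 10
        H1 returns [10]
      branch[1] choose=0:
        H0 returns 4
        H1 returns [4]
      branch[2] choose=3:
        H0 returns 7
        H1 returns [7]
  branch[1] choose=6:
    choose[6, 0, 3] @ H1
      branch[0] choose=6:
        H0 returns 12
        H1 returns [12]
      branch[1] choose=0:
        H0 returns 6
        H1 returns [6]
      branch[2] choose=3:
        H0 returns 9
        H1 returns [9]
  branch[2] choose=6:
    choose[6, 0, 3] @ H1
      branch[0] choose=6:
        H0 returns 12
        H1 returns [12]
      branch[1] choose=0:
        H0 returns 6
        H1 returns [6]
      branch[2] choose=3:
        H0 returns 9
        H1 returns [9]
= [10, 4, 7, 12, 6, 9, 12, 6, 9]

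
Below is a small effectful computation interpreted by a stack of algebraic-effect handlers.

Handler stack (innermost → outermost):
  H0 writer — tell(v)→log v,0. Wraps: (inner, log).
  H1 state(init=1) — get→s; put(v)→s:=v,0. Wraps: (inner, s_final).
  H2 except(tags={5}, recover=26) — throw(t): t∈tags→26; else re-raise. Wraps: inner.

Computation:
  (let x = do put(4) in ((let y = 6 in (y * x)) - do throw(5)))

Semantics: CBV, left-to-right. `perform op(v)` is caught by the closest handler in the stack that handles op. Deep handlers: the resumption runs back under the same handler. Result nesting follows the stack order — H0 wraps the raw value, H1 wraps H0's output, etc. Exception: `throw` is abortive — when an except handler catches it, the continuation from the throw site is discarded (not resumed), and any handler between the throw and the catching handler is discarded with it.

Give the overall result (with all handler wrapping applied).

Answer: 26

Evaluation trace:
put(4) @ H1 ⇒ s:=4
throw(5) @ H2 caught ⇒ 26
= 26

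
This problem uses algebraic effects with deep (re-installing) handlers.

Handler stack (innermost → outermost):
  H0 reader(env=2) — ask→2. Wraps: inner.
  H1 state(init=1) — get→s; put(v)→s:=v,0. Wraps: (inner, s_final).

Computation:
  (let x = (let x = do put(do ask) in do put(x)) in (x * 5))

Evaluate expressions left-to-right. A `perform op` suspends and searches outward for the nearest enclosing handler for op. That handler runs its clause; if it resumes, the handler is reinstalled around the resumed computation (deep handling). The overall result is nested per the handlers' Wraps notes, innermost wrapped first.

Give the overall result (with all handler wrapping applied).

Answer: (0, 0)

Step-by-step:
ask @ H0 ⇒ 2
put(2) @ H1 ⇒ s:=2
put(0) @ H1 ⇒ s:=0
H0 returns 0
H1 returns (0, 0)
= (0, 0)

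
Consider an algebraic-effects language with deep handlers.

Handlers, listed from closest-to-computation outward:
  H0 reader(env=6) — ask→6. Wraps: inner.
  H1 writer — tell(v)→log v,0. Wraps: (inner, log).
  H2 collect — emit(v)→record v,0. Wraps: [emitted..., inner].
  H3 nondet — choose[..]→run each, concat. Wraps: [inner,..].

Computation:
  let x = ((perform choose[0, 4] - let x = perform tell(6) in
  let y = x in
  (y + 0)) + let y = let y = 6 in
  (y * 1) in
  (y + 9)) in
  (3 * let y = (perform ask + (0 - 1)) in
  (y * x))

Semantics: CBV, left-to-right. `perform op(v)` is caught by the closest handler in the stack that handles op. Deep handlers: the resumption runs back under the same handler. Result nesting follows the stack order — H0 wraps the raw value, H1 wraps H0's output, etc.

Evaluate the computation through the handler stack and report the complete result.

Evaluation trace:
choose[0, 4] @ H3
  branch[0] choose=0:
    tell(6) @ H1 ⇒ log+=6
    ask @ H0 ⇒ 6
    H0 returns 225
    H1 returns (225, (6))
    H2 returns [(225, (6))]
    H3 returns [[(225, (6))]]
  branch[1] choose=4:
    tell(6) @ H1 ⇒ log+=6
    ask @ H0 ⇒ 6
    H0 returns 285
    H1 returns (285, (6))
    H2 returns [(285, (6))]
    H3 returns [[(285, (6))]]
= [[(225, (6))], [(285, (6))]]

Answer: [[(225, (6))], [(285, (6))]]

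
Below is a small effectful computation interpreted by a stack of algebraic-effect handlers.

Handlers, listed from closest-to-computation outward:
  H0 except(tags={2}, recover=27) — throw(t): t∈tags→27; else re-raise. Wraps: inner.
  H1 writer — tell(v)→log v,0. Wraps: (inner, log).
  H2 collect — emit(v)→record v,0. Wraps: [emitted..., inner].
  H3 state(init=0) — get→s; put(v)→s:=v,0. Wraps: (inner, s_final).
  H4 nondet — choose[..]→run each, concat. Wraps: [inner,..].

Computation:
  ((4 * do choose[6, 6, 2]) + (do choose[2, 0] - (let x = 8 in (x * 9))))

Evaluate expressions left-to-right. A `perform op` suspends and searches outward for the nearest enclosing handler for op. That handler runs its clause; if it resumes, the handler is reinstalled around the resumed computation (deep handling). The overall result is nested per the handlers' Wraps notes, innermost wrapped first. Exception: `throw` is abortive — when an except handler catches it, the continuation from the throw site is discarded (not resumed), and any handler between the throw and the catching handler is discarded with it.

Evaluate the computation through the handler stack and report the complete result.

Answer: [([(-46, ())], 0), ([(-48, ())], 0), ([(-46, ())], 0), ([(-48, ())], 0), ([(-62, ())], 0), ([(-64, ())], 0)]

Step-by-step:
choose[6, 6, 2] @ H4
  branch[0] choose=6:
    choose[2, 0] @ H4
      branch[0] choose=2:
        H0 returns -46
        H1 returns (-46, ())
        H2 returns [(-46, ())]
        H3 returns ([(-46, ())], 0)
        H4 returns [([(-46, ())], 0)]
      branch[1] choose=0:
        H0 returns -48
        H1 returns (-48, ())
        H2 returns [(-48, ())]
        H3 returns ([(-48, ())], 0)
        H4 returns [([(-48, ())], 0)]
  branch[1] choose=6:
    choose[2, 0] @ H4
      branch[0] choose=2:
        H0 returns -46
        H1 returns (-46, ())
        H2 returns [(-46, ())]
        H3 returns ([(-46, ())], 0)
        H4 returns [([(-46, ())], 0)]
      branch[1] choose=0:
        H0 returns -48
        H1 returns (-48, ())
        H2 returns [(-48, ())]
        H3 returns ([(-48, ())], 0)
        H4 returns [([(-48, ())], 0)]
  branch[2] choose=2:
    choose[2, 0] @ H4
      branch[0] choose=2:
        H0 returns -62
        H1 returns (-62, ())
        H2 returns [(-62, ())]
        H3 returns ([(-62, ())], 0)
        H4 returns [([(-62, ())], 0)]
      branch[1] choose=0:
        H0 returns -64
        H1 returns (-64, ())
        H2 returns [(-64, ())]
        H3 returns ([(-64, ())], 0)
        H4 returns [([(-64, ())], 0)]
= [([(-46, ())], 0), ([(-48, ())], 0), ([(-46, ())], 0), ([(-48, ())], 0), ([(-62, ())], 0), ([(-64, ())], 0)]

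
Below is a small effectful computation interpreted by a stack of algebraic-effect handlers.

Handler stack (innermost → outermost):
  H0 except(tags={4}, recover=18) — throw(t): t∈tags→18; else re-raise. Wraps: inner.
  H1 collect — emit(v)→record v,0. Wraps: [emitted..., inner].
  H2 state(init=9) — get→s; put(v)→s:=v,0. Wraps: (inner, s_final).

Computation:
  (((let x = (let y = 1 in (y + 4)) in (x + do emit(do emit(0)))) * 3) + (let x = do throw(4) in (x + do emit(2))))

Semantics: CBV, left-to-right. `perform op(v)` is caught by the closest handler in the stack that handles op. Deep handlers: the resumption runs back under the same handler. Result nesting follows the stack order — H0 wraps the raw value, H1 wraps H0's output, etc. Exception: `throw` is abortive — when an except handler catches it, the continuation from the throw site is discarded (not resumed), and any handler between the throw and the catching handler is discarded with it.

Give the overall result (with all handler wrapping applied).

Answer: ([0, 0, 18], 9)

Working:
emit(0) @ H1 ⇒ out+=0
emit(0) @ H1 ⇒ out+=0
throw(4) @ H0 caught ⇒ 18
H1 returns [0, 0, 18]
H2 returns ([0, 0, 18], 9)
= ([0, 0, 18], 9)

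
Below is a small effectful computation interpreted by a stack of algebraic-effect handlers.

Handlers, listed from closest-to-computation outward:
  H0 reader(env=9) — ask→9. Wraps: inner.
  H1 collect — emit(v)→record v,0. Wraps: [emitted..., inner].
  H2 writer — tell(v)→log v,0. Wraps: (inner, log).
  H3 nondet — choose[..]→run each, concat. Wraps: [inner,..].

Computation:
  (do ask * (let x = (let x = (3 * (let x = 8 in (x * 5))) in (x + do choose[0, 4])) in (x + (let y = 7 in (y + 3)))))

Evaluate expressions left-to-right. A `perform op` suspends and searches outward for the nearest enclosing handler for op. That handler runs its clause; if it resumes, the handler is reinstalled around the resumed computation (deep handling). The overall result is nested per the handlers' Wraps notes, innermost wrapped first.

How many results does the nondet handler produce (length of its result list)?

Answer: 2

Step-by-step:
ask @ H0 ⇒ 9
choose[0, 4] @ H3
  branch[0] choose=0:
    H0 returns 1170
    H1 returns [1170]
    H2 returns ([1170], ())
    H3 returns [([1170], ())]
  branch[1] choose=4:
    H0 returns 1206
    H1 returns [1206]
    H2 returns ([1206], ())
    H3 returns [([1206], ())]
= [([1170], ()), ([1206], ())]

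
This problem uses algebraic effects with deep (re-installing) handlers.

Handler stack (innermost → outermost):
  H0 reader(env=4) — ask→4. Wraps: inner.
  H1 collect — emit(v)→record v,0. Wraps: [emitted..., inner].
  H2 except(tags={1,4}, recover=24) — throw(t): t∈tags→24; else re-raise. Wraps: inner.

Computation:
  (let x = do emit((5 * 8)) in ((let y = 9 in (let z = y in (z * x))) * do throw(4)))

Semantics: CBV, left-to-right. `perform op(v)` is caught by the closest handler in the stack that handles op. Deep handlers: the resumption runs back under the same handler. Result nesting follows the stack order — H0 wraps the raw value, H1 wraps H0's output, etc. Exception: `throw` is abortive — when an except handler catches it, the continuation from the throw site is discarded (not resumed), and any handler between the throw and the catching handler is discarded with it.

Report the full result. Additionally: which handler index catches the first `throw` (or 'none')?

Answer: 24 ; first throw caught by: H2

Step-by-step:
emit(40) @ H1 ⇒ out+=40
throw(4) @ H2 caught ⇒ 24
= 24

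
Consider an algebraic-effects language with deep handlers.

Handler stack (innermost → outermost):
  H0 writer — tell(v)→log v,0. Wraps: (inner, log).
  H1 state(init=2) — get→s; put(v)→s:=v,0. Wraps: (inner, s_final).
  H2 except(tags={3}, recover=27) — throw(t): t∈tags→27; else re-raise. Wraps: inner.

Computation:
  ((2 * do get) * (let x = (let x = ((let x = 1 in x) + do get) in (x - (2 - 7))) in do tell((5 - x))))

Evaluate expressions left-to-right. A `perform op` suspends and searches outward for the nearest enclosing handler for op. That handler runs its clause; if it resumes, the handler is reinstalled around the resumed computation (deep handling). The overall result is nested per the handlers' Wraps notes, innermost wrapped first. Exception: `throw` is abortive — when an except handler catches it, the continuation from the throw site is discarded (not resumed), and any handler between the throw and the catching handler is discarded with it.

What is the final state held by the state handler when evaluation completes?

Answer: 2

Step-by-step:
get @ H1 ⇒ 2
get @ H1 ⇒ 2
tell(-3) @ H0 ⇒ log+=-3
H0 returns (0, (-3))
H1 returns ((0, (-3)), 2)
H2 returns ((0, (-3)), 2)
= ((0, (-3)), 2)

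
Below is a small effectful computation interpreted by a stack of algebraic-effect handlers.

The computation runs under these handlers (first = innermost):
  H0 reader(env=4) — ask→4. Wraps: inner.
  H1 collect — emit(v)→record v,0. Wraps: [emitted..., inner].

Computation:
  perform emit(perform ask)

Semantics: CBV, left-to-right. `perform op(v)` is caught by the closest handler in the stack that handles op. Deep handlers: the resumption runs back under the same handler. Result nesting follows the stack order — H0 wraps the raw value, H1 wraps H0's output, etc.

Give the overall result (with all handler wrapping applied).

Evaluation trace:
ask @ H0 ⇒ 4
emit(4) @ H1 ⇒ out+=4
H0 returns 0
H1 returns [4, 0]
= [4, 0]

Answer: [4, 0]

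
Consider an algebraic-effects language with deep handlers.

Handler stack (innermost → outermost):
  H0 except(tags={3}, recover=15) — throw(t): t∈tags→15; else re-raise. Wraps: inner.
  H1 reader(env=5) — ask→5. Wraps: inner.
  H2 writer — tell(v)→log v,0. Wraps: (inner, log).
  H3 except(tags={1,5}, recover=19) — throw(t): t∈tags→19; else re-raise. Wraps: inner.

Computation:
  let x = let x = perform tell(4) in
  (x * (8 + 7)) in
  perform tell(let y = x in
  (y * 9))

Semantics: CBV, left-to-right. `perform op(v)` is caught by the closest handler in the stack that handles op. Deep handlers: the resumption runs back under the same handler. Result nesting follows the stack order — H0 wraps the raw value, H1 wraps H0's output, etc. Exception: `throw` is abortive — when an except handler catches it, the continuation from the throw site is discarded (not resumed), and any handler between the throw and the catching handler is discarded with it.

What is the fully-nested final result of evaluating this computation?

Working:
tell(4) @ H2 ⇒ log+=4
tell(0) @ H2 ⇒ log+=0
H0 returns 0
H1 returns 0
H2 returns (0, (4, 0))
H3 returns (0, (4, 0))
= (0, (4, 0))

Answer: (0, (4, 0))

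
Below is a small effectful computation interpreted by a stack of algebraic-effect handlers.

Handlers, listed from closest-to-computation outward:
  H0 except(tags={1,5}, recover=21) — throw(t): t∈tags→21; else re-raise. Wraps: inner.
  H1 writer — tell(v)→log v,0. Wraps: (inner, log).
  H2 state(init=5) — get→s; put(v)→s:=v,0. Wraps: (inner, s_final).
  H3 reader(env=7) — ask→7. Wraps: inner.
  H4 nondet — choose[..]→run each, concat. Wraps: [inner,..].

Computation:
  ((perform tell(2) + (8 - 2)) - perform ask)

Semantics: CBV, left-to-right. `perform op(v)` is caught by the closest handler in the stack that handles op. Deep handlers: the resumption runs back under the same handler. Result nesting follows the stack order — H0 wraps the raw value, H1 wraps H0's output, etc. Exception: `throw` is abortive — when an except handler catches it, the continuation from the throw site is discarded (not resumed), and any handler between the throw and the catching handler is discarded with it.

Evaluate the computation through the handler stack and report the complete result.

Answer: [((-1, (2)), 5)]

Evaluation trace:
tell(2) @ H1 ⇒ log+=2
ask @ H3 ⇒ 7
H0 returns -1
H1 returns (-1, (2))
H2 returns ((-1, (2)), 5)
H3 returns ((-1, (2)), 5)
H4 returns [((-1, (2)), 5)]
= [((-1, (2)), 5)]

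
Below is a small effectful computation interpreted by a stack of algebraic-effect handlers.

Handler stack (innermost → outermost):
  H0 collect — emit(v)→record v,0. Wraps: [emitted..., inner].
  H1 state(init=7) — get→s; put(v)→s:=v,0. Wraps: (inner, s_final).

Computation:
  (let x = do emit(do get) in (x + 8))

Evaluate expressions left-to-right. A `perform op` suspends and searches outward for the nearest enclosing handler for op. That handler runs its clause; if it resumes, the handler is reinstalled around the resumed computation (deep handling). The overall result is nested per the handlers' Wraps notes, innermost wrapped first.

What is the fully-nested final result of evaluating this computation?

Answer: ([7, 8], 7)

Step-by-step:
get @ H1 ⇒ 7
emit(7) @ H0 ⇒ out+=7
H0 returns [7, 8]
H1 returns ([7, 8], 7)
= ([7, 8], 7)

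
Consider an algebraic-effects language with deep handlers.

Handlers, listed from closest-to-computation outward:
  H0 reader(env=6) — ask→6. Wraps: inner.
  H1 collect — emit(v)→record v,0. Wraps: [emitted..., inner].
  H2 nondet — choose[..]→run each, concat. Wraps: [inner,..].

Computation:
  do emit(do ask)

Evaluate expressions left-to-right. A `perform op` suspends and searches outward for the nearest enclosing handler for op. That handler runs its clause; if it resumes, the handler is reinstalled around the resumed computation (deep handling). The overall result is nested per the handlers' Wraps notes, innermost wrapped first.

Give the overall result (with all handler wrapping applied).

Answer: [[6, 0]]

Evaluation trace:
ask @ H0 ⇒ 6
emit(6) @ H1 ⇒ out+=6
H0 returns 0
H1 returns [6, 0]
H2 returns [[6, 0]]
= [[6, 0]]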